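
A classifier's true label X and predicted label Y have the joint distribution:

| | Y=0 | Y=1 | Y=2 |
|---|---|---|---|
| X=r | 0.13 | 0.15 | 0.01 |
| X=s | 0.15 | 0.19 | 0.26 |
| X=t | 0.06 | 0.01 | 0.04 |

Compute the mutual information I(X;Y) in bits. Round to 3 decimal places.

0.167 bits

Marginals: p(X) = (0.2900, 0.6000, 0.1100), p(Y) = (0.3400, 0.3500, 0.3100).
I(X;Y) = H(X) + H(Y) − H(X,Y).
H(X) = 1.3104, H(Y) = 1.5831, H(X,Y) = 2.7264.
I(X;Y) = 1.3104 + 1.5831 − 2.7264 = 0.167 bits.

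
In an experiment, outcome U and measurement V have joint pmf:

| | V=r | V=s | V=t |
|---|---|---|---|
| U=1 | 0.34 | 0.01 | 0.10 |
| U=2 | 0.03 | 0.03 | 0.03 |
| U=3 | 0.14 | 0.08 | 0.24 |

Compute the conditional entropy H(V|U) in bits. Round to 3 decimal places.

1.219 bits

Marginals: p(U) = (0.4500, 0.0900, 0.4600), p(V) = (0.5100, 0.1200, 0.3700).
H(V|U) = Σ p(U) · H(V|U=·).
  U=1: p=0.4500, H(V|U=1) = 0.9098
  U=2: p=0.0900, H(V|U=2) = 1.5850
  U=3: p=0.4600, H(V|U=3) = 1.4509
Weighted sum = 1.219 bits.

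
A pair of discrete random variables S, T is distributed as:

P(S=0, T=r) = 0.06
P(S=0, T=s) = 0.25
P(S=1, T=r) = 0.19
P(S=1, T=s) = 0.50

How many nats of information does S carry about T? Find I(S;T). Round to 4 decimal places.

Marginals: p(S) = (0.3100, 0.6900), p(T) = (0.2500, 0.7500).
I(S;T) = H(S) + H(T) − H(S,T).
H(S) = 0.6191, H(T) = 0.5623, H(S,T) = 1.1775.
I(S;T) = 0.6191 + 0.5623 − 1.1775 = 0.0039 nats.

0.0039 nats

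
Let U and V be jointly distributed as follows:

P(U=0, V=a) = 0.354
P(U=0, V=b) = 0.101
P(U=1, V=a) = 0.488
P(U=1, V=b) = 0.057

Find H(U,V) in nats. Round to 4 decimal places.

H(U,V) = −Σ p(x,y)·ln p(x,y) over all 4 cells.
  cell (0,a): −0.354·ln0.354 = 0.36761
  cell (0,b): −0.101·ln0.101 = 0.23156
  cell (1,a): −0.488·ln0.488 = 0.35011
  cell (1,b): −0.057·ln0.057 = 0.16329
Sum = 1.1126 nats.

1.1126 nats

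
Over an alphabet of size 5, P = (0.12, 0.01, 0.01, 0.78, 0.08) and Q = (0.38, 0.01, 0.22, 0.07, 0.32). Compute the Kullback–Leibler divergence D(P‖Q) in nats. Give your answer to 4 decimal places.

D(P‖Q) = Σ p·ln(p/q).
  0.12·ln(0.12/0.38) = -0.13832
  0.01·ln(0.01/0.01) = 0.00000
  0.01·ln(0.01/0.22) = -0.03091
  0.78·ln(0.78/0.07) = 1.88042
  0.08·ln(0.08/0.32) = -0.11090
D(P‖Q) = 1.6003 nats.

1.6003 nats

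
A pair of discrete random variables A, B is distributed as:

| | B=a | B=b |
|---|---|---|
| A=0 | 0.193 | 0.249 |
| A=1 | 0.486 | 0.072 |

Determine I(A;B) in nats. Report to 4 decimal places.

0.1102 nats

Marginals: p(A) = (0.4420, 0.5580), p(B) = (0.6790, 0.3210).
I(A;B) = Σ p(x,y)·ln[p(x,y)/(p(x)p(y))].
  (0,a): 0.193·ln(0.6431) = -0.08521
  (0,b): 0.249·ln(1.7550) = 0.14005
  (1,a): 0.486·ln(1.2827) = 0.12101
  (1,b): 0.072·ln(0.4020) = -0.06562
Sum = 0.1102 nats.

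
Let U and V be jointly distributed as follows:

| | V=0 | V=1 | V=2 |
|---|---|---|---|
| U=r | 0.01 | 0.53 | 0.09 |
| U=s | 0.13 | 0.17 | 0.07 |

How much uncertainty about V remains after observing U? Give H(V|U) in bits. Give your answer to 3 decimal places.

1.000 bits

Chain rule: H(V|U) = H(U,V) − H(U).
Marginals: p(U) = (0.6300, 0.3700), p(V) = (0.1400, 0.7000, 0.1600).
H(U,V) = 1.9503 bits; H(U) = 0.9507 bits.
H(V|U) = 1.9503 − 0.9507 = 1.000 bits.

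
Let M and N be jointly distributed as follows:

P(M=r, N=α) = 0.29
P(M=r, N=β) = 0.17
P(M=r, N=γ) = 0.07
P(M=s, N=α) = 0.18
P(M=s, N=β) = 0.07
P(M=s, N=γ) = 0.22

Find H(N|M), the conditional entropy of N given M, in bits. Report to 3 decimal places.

1.418 bits

Chain rule: H(N|M) = H(M,N) − H(M).
Marginals: p(M) = (0.5300, 0.4700), p(N) = (0.4700, 0.2400, 0.2900).
H(M,N) = 2.4155 bits; H(M) = 0.9974 bits.
H(N|M) = 2.4155 − 0.9974 = 1.418 bits.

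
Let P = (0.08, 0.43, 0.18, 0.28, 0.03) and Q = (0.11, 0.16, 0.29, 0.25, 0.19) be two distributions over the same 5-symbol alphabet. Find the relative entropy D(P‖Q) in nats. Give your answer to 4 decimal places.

D(P‖Q) = Σ p·ln(p/q).
  0.08·ln(0.08/0.11) = -0.02548
  0.43·ln(0.43/0.16) = 0.42510
  0.18·ln(0.18/0.29) = -0.08585
  0.28·ln(0.28/0.25) = 0.03173
  0.03·ln(0.03/0.19) = -0.05537
D(P‖Q) = 0.2901 nats.

0.2901 nats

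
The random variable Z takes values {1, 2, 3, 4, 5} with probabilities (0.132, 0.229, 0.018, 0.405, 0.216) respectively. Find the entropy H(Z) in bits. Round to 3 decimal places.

1.983 bits

H(Z) = −Σ p·log₂ p.
  −(0.132)·log₂(0.132) = 0.3856
  −(0.229)·log₂(0.229) = 0.4870
  −(0.018)·log₂(0.018) = 0.1043
  −(0.405)·log₂(0.405) = 0.5281
  −(0.216)·log₂(0.216) = 0.4776
Sum: 0.3856 + 0.4870 + 0.1043 + 0.5281 + 0.4776 = 1.983 bits.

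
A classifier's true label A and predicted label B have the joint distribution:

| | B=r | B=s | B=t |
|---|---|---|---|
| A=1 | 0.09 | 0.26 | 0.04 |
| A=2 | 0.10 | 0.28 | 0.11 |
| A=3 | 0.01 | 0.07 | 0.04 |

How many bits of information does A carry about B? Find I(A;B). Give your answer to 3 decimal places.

Marginals: p(A) = (0.3900, 0.4900, 0.1200), p(B) = (0.2000, 0.6100, 0.1900).
I(A;B) = H(A) + H(B) − H(A,B).
H(A) = 1.4011, H(B) = 1.3546, H(A,B) = 2.7211.
I(A;B) = 1.4011 + 1.3546 − 2.7211 = 0.035 bits.

0.035 bits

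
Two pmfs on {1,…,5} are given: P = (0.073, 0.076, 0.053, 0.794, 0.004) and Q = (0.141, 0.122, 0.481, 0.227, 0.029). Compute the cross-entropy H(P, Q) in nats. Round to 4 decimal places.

H(P,Q) = −Σ p·ln q.
  −0.073·ln(0.141) = 0.14301
  −0.076·ln(0.122) = 0.15988
  −0.053·ln(0.481) = 0.03879
  −0.794·ln(0.227) = 1.17735
  −0.004·ln(0.029) = 0.01416
H(P,Q) = 1.5332 nats.

1.5332 nats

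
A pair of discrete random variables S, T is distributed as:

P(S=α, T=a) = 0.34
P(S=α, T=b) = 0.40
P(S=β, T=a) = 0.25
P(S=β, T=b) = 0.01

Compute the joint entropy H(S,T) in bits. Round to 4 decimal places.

1.6244 bits

H(S,T) = −Σ p(x,y)·log₂ p(x,y) over all 4 cells.
  cell (α,a): −0.34·log₂0.34 = 0.52917
  cell (α,b): −0.40·log₂0.40 = 0.52877
  cell (β,a): −0.25·log₂0.25 = 0.50000
  cell (β,b): −0.01·log₂0.01 = 0.06644
Sum = 1.6244 bits.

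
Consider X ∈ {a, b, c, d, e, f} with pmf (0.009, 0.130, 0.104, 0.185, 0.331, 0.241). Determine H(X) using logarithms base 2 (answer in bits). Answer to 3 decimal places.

H(X) = −Σ p·log₂ p.
  −(0.009)·log₂(0.009) = 0.0612
  −(0.130)·log₂(0.130) = 0.3826
  −(0.104)·log₂(0.104) = 0.3396
  −(0.185)·log₂(0.185) = 0.4504
  −(0.331)·log₂(0.331) = 0.5280
  −(0.241)·log₂(0.241) = 0.4947
Sum: 0.0612 + 0.3826 + 0.3396 + 0.4504 + 0.5280 + 0.4947 = 2.256 bits.

2.256 bits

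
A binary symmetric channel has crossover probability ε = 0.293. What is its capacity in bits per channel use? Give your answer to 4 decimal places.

0.1274 bits

Binary symmetric channel: C = 1 − h₂(ε) where h₂ is the binary entropy function.
h₂(0.293) = −0.293·log₂0.293 − 0.707·log₂0.707 = 0.8726.
C = 1 − 0.8726 = 0.1274 bits per channel use.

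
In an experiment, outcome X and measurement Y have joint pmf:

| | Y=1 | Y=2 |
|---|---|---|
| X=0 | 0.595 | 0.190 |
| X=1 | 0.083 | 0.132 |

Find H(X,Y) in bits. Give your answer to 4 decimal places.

1.5846 bits

H(X,Y) = −Σ p(x,y)·log₂ p(x,y) over all 4 cells.
  cell (0,1): −0.595·log₂0.595 = 0.44568
  cell (0,2): −0.190·log₂0.190 = 0.45523
  cell (1,1): −0.083·log₂0.083 = 0.29803
  cell (1,2): −0.132·log₂0.132 = 0.38562
Sum = 1.5846 bits.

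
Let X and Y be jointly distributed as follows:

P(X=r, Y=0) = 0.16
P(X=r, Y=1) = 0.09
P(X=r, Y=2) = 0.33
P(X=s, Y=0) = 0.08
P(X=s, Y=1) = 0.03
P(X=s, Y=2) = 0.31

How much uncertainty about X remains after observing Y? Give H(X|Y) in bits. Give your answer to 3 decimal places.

Chain rule: H(X|Y) = H(X,Y) − H(Y).
Marginals: p(X) = (0.5800, 0.4200), p(Y) = (0.2400, 0.1200, 0.6400).
H(X,Y) = 2.2306 bits; H(Y) = 1.2733 bits.
H(X|Y) = 2.2306 − 1.2733 = 0.957 bits.

0.957 bits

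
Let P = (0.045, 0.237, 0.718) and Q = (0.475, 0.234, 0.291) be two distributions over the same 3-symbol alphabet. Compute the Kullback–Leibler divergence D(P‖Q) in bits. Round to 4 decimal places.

0.7869 bits

D(P‖Q) = Σ p·log₂(p/q).
  0.045·log₂(0.045/0.475) = -0.15300
  0.237·log₂(0.237/0.234) = 0.00436
  0.718·log₂(0.718/0.291) = 0.93553
D(P‖Q) = 0.7869 bits.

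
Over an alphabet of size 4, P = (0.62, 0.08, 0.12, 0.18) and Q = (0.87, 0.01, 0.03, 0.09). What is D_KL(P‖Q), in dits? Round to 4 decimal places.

D(P‖Q) = Σ p·log₁₀(p/q).
  0.62·log₁₀(0.62/0.87) = -0.09122
  0.08·log₁₀(0.08/0.01) = 0.07225
  0.12·log₁₀(0.12/0.03) = 0.07225
  0.18·log₁₀(0.18/0.09) = 0.05419
D(P‖Q) = 0.1075 dits.

0.1075 dits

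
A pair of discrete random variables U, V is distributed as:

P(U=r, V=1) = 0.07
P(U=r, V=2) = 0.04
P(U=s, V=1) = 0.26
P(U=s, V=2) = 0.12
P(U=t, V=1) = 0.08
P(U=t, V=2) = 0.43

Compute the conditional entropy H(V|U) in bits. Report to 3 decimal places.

Marginals: p(U) = (0.1100, 0.3800, 0.5100), p(V) = (0.4100, 0.5900).
H(V|U) = Σ p(U) · H(V|U=·).
  U=r: p=0.1100, H(V|U=r) = 0.9457
  U=s: p=0.3800, H(V|U=s) = 0.8997
  U=t: p=0.5100, H(V|U=t) = 0.6268
Weighted sum = 0.766 bits.

0.766 bits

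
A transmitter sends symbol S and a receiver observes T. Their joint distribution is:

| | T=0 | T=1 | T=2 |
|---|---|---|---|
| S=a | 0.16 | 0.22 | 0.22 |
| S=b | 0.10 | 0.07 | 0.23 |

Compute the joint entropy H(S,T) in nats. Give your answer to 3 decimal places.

H(S,T) = −Σ p(x,y)·ln p(x,y) over all 6 cells.
  cell (a,0): −0.16·ln0.16 = 0.2932
  cell (a,1): −0.22·ln0.22 = 0.3331
  cell (a,2): −0.22·ln0.22 = 0.3331
  cell (b,0): −0.10·ln0.10 = 0.2303
  cell (b,1): −0.07·ln0.07 = 0.1861
  cell (b,2): −0.23·ln0.23 = 0.3380
Sum = 1.714 nats.

1.714 nats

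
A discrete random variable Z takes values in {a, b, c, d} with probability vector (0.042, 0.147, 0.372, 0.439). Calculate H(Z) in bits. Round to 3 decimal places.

H(Z) = −Σ p·log₂ p.
  −(0.042)·log₂(0.042) = 0.1921
  −(0.147)·log₂(0.147) = 0.4066
  −(0.372)·log₂(0.372) = 0.5307
  −(0.439)·log₂(0.439) = 0.5214
Sum: 0.1921 + 0.4066 + 0.5307 + 0.5214 = 1.651 bits.

1.651 bits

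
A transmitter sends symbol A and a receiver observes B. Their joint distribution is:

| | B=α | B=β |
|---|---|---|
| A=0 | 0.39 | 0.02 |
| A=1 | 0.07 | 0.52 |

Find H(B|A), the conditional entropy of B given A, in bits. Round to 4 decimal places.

Chain rule: H(B|A) = H(A,B) − H(A).
Marginals: p(A) = (0.4100, 0.5900), p(B) = (0.4600, 0.5400).
H(A,B) = 1.4018 bits; H(A) = 0.9765 bits.
H(B|A) = 1.4018 − 0.9765 = 0.4253 bits.

0.4253 bits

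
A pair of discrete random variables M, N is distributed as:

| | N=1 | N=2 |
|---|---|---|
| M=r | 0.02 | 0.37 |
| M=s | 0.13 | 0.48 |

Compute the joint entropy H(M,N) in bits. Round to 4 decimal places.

H(M,N) = −Σ p(x,y)·log₂ p(x,y) over all 4 cells.
  cell (r,1): −0.02·log₂0.02 = 0.11288
  cell (r,2): −0.37·log₂0.37 = 0.53073
  cell (s,1): −0.13·log₂0.13 = 0.38264
  cell (s,2): −0.48·log₂0.48 = 0.50827
Sum = 1.5345 bits.

1.5345 bits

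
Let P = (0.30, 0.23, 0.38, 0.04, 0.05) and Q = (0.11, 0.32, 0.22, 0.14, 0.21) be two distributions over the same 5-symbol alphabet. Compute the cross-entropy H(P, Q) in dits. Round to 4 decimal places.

H(P,Q) = −Σ p·log₁₀ q.
  −0.30·log₁₀(0.11) = 0.28758
  −0.23·log₁₀(0.32) = 0.11382
  −0.38·log₁₀(0.22) = 0.24988
  −0.04·log₁₀(0.14) = 0.03415
  −0.05·log₁₀(0.21) = 0.03389
H(P,Q) = 0.7193 dits.

0.7193 dits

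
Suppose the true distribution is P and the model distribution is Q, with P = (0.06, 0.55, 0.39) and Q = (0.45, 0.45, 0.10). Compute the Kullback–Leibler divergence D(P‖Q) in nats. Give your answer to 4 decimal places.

0.5203 nats

D(P‖Q) = Σ p·ln(p/q).
  0.06·ln(0.06/0.45) = -0.12089
  0.55·ln(0.55/0.45) = 0.11037
  0.39·ln(0.39/0.10) = 0.53078
D(P‖Q) = 0.5203 nats.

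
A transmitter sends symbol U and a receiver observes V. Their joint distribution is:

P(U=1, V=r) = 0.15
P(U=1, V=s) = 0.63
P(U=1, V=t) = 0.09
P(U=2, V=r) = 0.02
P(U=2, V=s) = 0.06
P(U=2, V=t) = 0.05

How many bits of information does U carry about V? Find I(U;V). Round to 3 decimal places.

0.043 bits

Marginals: p(U) = (0.8700, 0.1300), p(V) = (0.1700, 0.6900, 0.1400).
I(U;V) = H(U) + H(V) − H(U,V).
H(U) = 0.5574, H(V) = 1.2011, H(U,V) = 1.7156.
I(U;V) = 0.5574 + 1.2011 − 1.7156 = 0.043 bits.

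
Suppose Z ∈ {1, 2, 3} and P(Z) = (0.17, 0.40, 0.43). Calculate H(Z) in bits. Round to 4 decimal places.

H(Z) = −Σ p·log₂ p.
  −(0.17)·log₂(0.17) = 0.43459
  −(0.40)·log₂(0.40) = 0.52877
  −(0.43)·log₂(0.43) = 0.52356
Sum: 0.43459 + 0.52877 + 0.52356 = 1.4869 bits.

1.4869 bits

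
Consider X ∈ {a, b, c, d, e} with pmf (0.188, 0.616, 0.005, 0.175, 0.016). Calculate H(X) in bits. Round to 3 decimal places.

1.458 bits

H(X) = −Σ p·log₂ p.
  −(0.188)·log₂(0.188) = 0.4533
  −(0.616)·log₂(0.616) = 0.4306
  −(0.005)·log₂(0.005) = 0.0382
  −(0.175)·log₂(0.175) = 0.4401
  −(0.016)·log₂(0.016) = 0.0955
Sum: 0.4533 + 0.4306 + 0.0382 + 0.4401 + 0.0955 = 1.458 bits.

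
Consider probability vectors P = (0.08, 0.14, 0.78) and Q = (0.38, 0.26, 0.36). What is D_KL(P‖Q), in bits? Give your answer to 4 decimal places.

D(P‖Q) = Σ p·log₂(p/q).
  0.08·log₂(0.08/0.38) = -0.17983
  0.14·log₂(0.14/0.26) = -0.12503
  0.78·log₂(0.78/0.36) = 0.87007
D(P‖Q) = 0.5652 bits.

0.5652 bits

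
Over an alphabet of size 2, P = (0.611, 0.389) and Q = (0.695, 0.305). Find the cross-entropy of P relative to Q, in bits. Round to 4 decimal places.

0.9871 bits

H(P,Q) = −Σ p·log₂ q.
  −0.611·log₂(0.695) = 0.32072
  −0.389·log₂(0.305) = 0.66640
H(P,Q) = 0.9871 bits.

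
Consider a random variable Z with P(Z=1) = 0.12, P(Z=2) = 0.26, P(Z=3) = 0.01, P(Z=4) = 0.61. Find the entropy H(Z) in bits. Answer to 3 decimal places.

1.374 bits

H(Z) = −Σ p·log₂ p.
  −(0.12)·log₂(0.12) = 0.3671
  −(0.26)·log₂(0.26) = 0.5053
  −(0.01)·log₂(0.01) = 0.0664
  −(0.61)·log₂(0.61) = 0.4350
Sum: 0.3671 + 0.5053 + 0.0664 + 0.4350 = 1.374 bits.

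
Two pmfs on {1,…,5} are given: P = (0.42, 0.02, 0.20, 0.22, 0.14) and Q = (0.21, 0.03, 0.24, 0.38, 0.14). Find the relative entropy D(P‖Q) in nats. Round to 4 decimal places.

0.1263 nats

D(P‖Q) = Σ p·ln(p/q).
  0.42·ln(0.42/0.21) = 0.29112
  0.02·ln(0.02/0.03) = -0.00811
  0.20·ln(0.20/0.24) = -0.03646
  0.22·ln(0.22/0.38) = -0.12024
  0.14·ln(0.14/0.14) = 0.00000
D(P‖Q) = 0.1263 nats.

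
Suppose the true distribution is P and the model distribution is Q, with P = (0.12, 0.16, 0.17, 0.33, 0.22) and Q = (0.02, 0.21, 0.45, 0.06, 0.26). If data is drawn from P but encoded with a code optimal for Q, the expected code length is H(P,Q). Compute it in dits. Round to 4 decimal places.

H(P,Q) = −Σ p·log₁₀ q.
  −0.12·log₁₀(0.02) = 0.20388
  −0.16·log₁₀(0.21) = 0.10844
  −0.17·log₁₀(0.45) = 0.05895
  −0.33·log₁₀(0.06) = 0.40321
  −0.22·log₁₀(0.26) = 0.12871
H(P,Q) = 0.9032 dits.

0.9032 dits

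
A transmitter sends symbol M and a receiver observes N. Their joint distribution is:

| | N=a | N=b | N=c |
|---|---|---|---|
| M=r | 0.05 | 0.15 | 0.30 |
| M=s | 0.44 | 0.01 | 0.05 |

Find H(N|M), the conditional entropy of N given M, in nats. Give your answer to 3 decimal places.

Chain rule: H(N|M) = H(M,N) − H(M).
Marginals: p(M) = (0.5000, 0.5000), p(N) = (0.4900, 0.1600, 0.3500).
H(M,N) = 1.3526 nats; H(M) = 0.6931 nats.
H(N|M) = 1.3526 − 0.6931 = 0.659 nats.

0.659 nats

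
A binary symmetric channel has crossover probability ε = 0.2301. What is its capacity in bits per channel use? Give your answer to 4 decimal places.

0.2218 bits

Binary symmetric channel: C = 1 − h₂(ε) where h₂ is the binary entropy function.
h₂(0.2301) = −0.2301·log₂0.2301 − 0.7699·log₂0.7699 = 0.7782.
C = 1 − 0.7782 = 0.2218 bits per channel use.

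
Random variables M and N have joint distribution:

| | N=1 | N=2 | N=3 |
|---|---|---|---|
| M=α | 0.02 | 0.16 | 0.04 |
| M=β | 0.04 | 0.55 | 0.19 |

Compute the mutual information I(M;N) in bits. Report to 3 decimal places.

Marginals: p(M) = (0.2200, 0.7800), p(N) = (0.0600, 0.7100, 0.2300).
I(M;N) = H(M) + H(N) − H(M,N).
H(M) = 0.7602, H(N) = 1.0820, H(M,N) = 1.8370.
I(M;N) = 0.7602 + 1.0820 − 1.8370 = 0.005 bits.

0.005 bits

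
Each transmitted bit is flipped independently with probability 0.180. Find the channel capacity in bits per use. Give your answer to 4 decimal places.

0.3199 bits

Binary symmetric channel: C = 1 − h₂(ε) where h₂ is the binary entropy function.
h₂(0.180) = −0.180·log₂0.180 − 0.820·log₂0.820 = 0.6801.
C = 1 − 0.6801 = 0.3199 bits per channel use.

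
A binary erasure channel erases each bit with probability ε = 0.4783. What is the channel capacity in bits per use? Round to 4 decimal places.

Binary erasure channel: capacity C = 1 − ε.
C = 1 − 0.4783 = 0.5217 bits per channel use.

0.5217 bits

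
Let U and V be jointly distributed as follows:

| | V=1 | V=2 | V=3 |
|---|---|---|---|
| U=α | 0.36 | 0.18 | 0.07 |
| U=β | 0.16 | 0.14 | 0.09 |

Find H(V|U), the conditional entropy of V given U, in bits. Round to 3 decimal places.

1.412 bits

Marginals: p(U) = (0.6100, 0.3900), p(V) = (0.5200, 0.3200, 0.1600).
H(V|U) = Σ p(U) · H(V|U=·).
  U=α: p=0.6100, H(V|U=α) = 1.3270
  U=β: p=0.3900, H(V|U=β) = 1.5461
Weighted sum = 1.412 bits.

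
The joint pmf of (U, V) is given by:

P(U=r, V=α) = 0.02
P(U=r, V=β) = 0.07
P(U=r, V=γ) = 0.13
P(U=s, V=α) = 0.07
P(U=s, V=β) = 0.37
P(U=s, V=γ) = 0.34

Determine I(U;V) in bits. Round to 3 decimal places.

Marginals: p(U) = (0.2200, 0.7800), p(V) = (0.0900, 0.4400, 0.4700).
I(U;V) = Σ p(x,y)·log₂[p(x,y)/(p(x)p(y))].
  (r,α): 0.02·log₂(1.0101) = 0.0003
  (r,β): 0.07·log₂(0.7231) = -0.0327
  (r,γ): 0.13·log₂(1.2573) = 0.0429
  (s,α): 0.07·log₂(0.9972) = -0.0003
  (s,β): 0.37·log₂(1.0781) = 0.0401
  (s,γ): 0.34·log₂(0.9274) = -0.0369
Sum = 0.013 bits.

0.013 bits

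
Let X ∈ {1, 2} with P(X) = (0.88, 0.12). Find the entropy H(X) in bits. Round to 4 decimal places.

0.5294 bits

H(X) = −Σ p·log₂ p.
  −(0.88)·log₂(0.88) = 0.16229
  −(0.12)·log₂(0.12) = 0.36707
Sum: 0.16229 + 0.36707 = 0.5294 bits.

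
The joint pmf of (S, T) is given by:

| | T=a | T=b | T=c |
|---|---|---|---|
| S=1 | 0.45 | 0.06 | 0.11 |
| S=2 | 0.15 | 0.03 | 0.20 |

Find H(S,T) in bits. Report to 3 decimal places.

2.139 bits

H(S,T) = −Σ p(x,y)·log₂ p(x,y) over all 6 cells.
  cell (1,a): −0.45·log₂0.45 = 0.5184
  cell (1,b): −0.06·log₂0.06 = 0.2435
  cell (1,c): −0.11·log₂0.11 = 0.3503
  cell (2,a): −0.15·log₂0.15 = 0.4105
  cell (2,b): −0.03·log₂0.03 = 0.1518
  cell (2,c): −0.20·log₂0.20 = 0.4644
Sum = 2.139 bits.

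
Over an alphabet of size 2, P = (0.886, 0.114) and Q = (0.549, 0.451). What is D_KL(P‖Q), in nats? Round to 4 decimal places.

0.2673 nats

D(P‖Q) = Σ p·ln(p/q).
  0.886·ln(0.886/0.549) = 0.42406
  0.114·ln(0.114/0.451) = -0.15678
D(P‖Q) = 0.2673 nats.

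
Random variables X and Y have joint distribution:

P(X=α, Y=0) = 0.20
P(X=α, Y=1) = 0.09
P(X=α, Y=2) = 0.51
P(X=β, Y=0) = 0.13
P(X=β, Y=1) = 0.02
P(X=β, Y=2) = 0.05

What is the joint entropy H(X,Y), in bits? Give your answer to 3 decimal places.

H(X,Y) = −Σ p(x,y)·log₂ p(x,y) over all 6 cells.
  cell (α,0): −0.20·log₂0.20 = 0.4644
  cell (α,1): −0.09·log₂0.09 = 0.3127
  cell (α,2): −0.51·log₂0.51 = 0.4954
  cell (β,0): −0.13·log₂0.13 = 0.3826
  cell (β,1): −0.02·log₂0.02 = 0.1129
  cell (β,2): −0.05·log₂0.05 = 0.2161
Sum = 1.984 bits.

1.984 bits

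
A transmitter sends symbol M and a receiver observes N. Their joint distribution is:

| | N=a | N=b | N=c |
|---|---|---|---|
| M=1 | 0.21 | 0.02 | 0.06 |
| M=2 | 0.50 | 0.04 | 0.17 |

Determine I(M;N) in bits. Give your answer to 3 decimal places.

0.001 bits

Marginals: p(M) = (0.2900, 0.7100), p(N) = (0.7100, 0.0600, 0.2300).
I(M;N) = H(M) + H(N) − H(M,N).
H(M) = 0.8687, H(N) = 1.0820, H(M,N) = 1.9496.
I(M;N) = 0.8687 + 1.0820 − 1.9496 = 0.001 bits.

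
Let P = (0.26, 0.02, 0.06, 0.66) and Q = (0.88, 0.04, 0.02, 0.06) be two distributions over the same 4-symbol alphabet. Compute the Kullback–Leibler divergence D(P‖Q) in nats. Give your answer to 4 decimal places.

D(P‖Q) = Σ p·ln(p/q).
  0.26·ln(0.26/0.88) = -0.31700
  0.02·ln(0.02/0.04) = -0.01386
  0.06·ln(0.06/0.02) = 0.06592
  0.66·ln(0.66/0.06) = 1.58261
D(P‖Q) = 1.3177 nats.

1.3177 nats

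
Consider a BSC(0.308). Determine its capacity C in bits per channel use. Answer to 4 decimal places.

0.1091 bits

Binary symmetric channel: C = 1 − h₂(ε) where h₂ is the binary entropy function.
h₂(0.308) = −0.308·log₂0.308 − 0.692·log₂0.692 = 0.8909.
C = 1 − 0.8909 = 0.1091 bits per channel use.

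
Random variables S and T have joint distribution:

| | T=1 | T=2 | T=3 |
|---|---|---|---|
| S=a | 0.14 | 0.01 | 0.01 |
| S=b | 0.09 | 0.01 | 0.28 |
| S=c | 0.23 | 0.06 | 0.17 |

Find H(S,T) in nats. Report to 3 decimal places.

H(S,T) = −Σ p(x,y)·ln p(x,y) over all 9 cells.
  cell (a,1): −0.14·ln0.14 = 0.2753
  cell (a,2): −0.01·ln0.01 = 0.0461
  cell (a,3): −0.01·ln0.01 = 0.0461
  cell (b,1): −0.09·ln0.09 = 0.2167
  cell (b,2): −0.01·ln0.01 = 0.0461
  cell (b,3): −0.28·ln0.28 = 0.3564
  cell (c,1): −0.23·ln0.23 = 0.3380
  cell (c,2): −0.06·ln0.06 = 0.1688
  cell (c,3): −0.17·ln0.17 = 0.3012
Sum = 1.795 nats.

1.795 nats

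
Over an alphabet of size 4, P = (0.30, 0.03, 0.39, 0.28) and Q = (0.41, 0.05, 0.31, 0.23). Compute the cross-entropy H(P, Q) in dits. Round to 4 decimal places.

H(P,Q) = −Σ p·log₁₀ q.
  −0.30·log₁₀(0.41) = 0.11616
  −0.03·log₁₀(0.05) = 0.03903
  −0.39·log₁₀(0.31) = 0.19837
  −0.28·log₁₀(0.23) = 0.17872
H(P,Q) = 0.5323 dits.

0.5323 dits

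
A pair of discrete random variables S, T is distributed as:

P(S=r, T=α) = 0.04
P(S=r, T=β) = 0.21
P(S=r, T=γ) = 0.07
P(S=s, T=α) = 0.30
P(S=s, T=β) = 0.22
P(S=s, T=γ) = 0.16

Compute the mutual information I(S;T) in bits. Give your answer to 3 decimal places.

0.093 bits

Marginals: p(S) = (0.3200, 0.6800), p(T) = (0.3400, 0.4300, 0.2300).
I(S;T) = H(S) + H(T) − H(S,T).
H(S) = 0.9044, H(T) = 1.5404, H(S,T) = 2.3518.
I(S;T) = 0.9044 + 1.5404 − 2.3518 = 0.093 bits.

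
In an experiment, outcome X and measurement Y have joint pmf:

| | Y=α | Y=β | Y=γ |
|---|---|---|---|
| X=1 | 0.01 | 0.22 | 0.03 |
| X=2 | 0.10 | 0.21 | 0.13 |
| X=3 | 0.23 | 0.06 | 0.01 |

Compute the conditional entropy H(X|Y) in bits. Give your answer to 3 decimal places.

Marginals: p(X) = (0.2600, 0.4400, 0.3000), p(Y) = (0.3400, 0.4900, 0.1700).
H(X|Y) = Σ p(Y) · H(X|Y=·).
  Y=α: p=0.3400, H(X|Y=α) = 1.0504
  Y=β: p=0.4900, H(X|Y=β) = 1.4136
  Y=γ: p=0.1700, H(X|Y=γ) = 0.9780
Weighted sum = 1.216 bits.

1.216 bits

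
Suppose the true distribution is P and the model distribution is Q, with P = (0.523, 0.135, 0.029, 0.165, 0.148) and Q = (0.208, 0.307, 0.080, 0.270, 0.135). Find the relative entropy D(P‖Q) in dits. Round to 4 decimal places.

0.1191 dits

D(P‖Q) = Σ p·log₁₀(p/q).
  0.523·log₁₀(0.523/0.208) = 0.20943
  0.135·log₁₀(0.135/0.307) = -0.04817
  0.029·log₁₀(0.029/0.080) = -0.01278
  0.165·log₁₀(0.165/0.270) = -0.03529
  0.148·log₁₀(0.148/0.135) = 0.00591
D(P‖Q) = 0.1191 dits.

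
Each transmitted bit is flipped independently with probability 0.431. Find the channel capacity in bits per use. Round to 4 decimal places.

Binary symmetric channel: C = 1 − h₂(ε) where h₂ is the binary entropy function.
h₂(0.431) = −0.431·log₂0.431 − 0.569·log₂0.569 = 0.9862.
C = 1 − 0.9862 = 0.0138 bits per channel use.

0.0138 bits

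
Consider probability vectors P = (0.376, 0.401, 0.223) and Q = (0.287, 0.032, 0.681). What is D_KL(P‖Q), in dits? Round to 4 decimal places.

0.3763 dits

D(P‖Q) = Σ p·log₁₀(p/q).
  0.376·log₁₀(0.376/0.287) = 0.04411
  0.401·log₁₀(0.401/0.032) = 0.44030
  0.223·log₁₀(0.223/0.681) = -0.10812
D(P‖Q) = 0.3763 dits.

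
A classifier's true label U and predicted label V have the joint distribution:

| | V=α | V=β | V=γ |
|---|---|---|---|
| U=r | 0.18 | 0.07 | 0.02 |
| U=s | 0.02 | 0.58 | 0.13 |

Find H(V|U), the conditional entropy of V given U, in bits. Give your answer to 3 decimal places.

Marginals: p(U) = (0.2700, 0.7300), p(V) = (0.2000, 0.6500, 0.1500).
H(V|U) = Σ p(U) · H(V|U=·).
  U=r: p=0.2700, H(V|U=r) = 1.1730
  U=s: p=0.7300, H(V|U=s) = 0.8492
Weighted sum = 0.937 bits.

0.937 bits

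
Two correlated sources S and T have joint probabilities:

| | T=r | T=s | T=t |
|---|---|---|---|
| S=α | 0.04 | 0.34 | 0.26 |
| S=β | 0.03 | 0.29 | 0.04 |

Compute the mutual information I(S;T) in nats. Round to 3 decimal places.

0.053 nats

Marginals: p(S) = (0.6400, 0.3600), p(T) = (0.0700, 0.6300, 0.3000).
I(S;T) = Σ p(x,y)·ln[p(x,y)/(p(x)p(y))].
  (α,r): 0.04·ln(0.8929) = -0.0045
  (α,s): 0.34·ln(0.8433) = -0.0580
  (α,t): 0.26·ln(1.3542) = 0.0788
  (β,r): 0.03·ln(1.1905) = 0.0052
  (β,s): 0.29·ln(1.2787) = 0.0713
  (β,t): 0.04·ln(0.3704) = -0.0397
Sum = 0.053 nats.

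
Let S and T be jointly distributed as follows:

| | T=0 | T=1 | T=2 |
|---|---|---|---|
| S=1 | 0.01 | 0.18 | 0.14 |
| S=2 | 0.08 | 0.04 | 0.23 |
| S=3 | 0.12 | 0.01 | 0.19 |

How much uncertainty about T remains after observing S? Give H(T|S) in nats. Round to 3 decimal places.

0.817 nats

Marginals: p(S) = (0.3300, 0.3500, 0.3200), p(T) = (0.2100, 0.2300, 0.5600).
H(T|S) = Σ p(S) · H(T|S=·).
  S=1: p=0.3300, H(T|S=1) = 0.8003
  S=2: p=0.3500, H(T|S=2) = 0.8611
  S=3: p=0.3200, H(T|S=3) = 0.7856
Weighted sum = 0.817 nats.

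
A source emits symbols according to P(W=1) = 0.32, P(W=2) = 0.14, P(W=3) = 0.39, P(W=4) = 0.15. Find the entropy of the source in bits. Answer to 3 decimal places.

H(W) = −Σ p·log₂ p.
  −(0.32)·log₂(0.32) = 0.5260
  −(0.14)·log₂(0.14) = 0.3971
  −(0.39)·log₂(0.39) = 0.5298
  −(0.15)·log₂(0.15) = 0.4105
Sum: 0.5260 + 0.3971 + 0.5298 + 0.4105 = 1.863 bits.

1.863 bits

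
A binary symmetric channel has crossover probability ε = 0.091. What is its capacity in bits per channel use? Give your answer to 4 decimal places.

Binary symmetric channel: C = 1 − h₂(ε) where h₂ is the binary entropy function.
h₂(0.091) = −0.091·log₂0.091 − 0.909·log₂0.909 = 0.4398.
C = 1 − 0.4398 = 0.5602 bits per channel use.

0.5602 bits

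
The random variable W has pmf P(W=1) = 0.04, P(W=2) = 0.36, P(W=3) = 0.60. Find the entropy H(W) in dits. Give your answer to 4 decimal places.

H(W) = −Σ p·log₁₀ p.
  −(0.04)·log₁₀(0.04) = 0.05592
  −(0.36)·log₁₀(0.36) = 0.15973
  −(0.60)·log₁₀(0.60) = 0.13311
Sum: 0.05592 + 0.15973 + 0.13311 = 0.3488 dits.

0.3488 dits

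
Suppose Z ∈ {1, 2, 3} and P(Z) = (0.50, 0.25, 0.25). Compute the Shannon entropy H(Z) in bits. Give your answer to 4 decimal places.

H(Z) = −Σ p·log₂ p.
  −(0.50)·log₂(0.50) = 0.50000
  −(0.25)·log₂(0.25) = 0.50000
  −(0.25)·log₂(0.25) = 0.50000
Sum: 0.50000 + 0.50000 + 0.50000 = 1.5000 bits.

1.5000 bits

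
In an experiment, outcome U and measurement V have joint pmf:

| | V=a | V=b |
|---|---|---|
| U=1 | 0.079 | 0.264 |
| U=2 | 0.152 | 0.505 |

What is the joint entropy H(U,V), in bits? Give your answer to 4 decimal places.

H(U,V) = −Σ p(x,y)·log₂ p(x,y) over all 4 cells.
  cell (1,a): −0.079·log₂0.079 = 0.28930
  cell (1,b): −0.264·log₂0.264 = 0.50725
  cell (2,a): −0.152·log₂0.152 = 0.41311
  cell (2,b): −0.505·log₂0.505 = 0.49775
Sum = 1.7074 bits.

1.7074 bits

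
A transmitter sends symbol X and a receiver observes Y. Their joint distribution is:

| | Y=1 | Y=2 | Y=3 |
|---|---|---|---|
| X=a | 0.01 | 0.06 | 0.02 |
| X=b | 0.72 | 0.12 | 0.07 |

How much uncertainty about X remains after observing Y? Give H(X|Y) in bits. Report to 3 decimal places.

Marginals: p(X) = (0.0900, 0.9100), p(Y) = (0.7300, 0.1800, 0.0900).
H(X|Y) = Σ p(Y) · H(X|Y=·).
  Y=1: p=0.7300, H(X|Y=1) = 0.1044
  Y=2: p=0.1800, H(X|Y=2) = 0.9183
  Y=3: p=0.0900, H(X|Y=3) = 0.7642
Weighted sum = 0.310 bits.

0.310 bits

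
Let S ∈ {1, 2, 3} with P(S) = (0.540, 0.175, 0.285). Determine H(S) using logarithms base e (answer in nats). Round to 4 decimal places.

H(S) = −Σ p·ln p.
  −(0.540)·ln(0.540) = 0.33274
  −(0.175)·ln(0.175) = 0.30502
  −(0.285)·ln(0.285) = 0.35775
Sum: 0.33274 + 0.30502 + 0.35775 = 0.9955 nats.

0.9955 nats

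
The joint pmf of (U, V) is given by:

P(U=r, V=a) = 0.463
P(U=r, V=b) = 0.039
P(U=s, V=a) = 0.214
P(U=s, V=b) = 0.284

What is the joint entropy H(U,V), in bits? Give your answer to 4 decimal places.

1.6886 bits

H(U,V) = −Σ p(x,y)·log₂ p(x,y) over all 4 cells.
  cell (r,a): −0.463·log₂0.463 = 0.51435
  cell (r,b): −0.039·log₂0.039 = 0.18253
  cell (s,a): −0.214·log₂0.214 = 0.47600
  cell (s,b): −0.284·log₂0.284 = 0.51575
Sum = 1.6886 bits.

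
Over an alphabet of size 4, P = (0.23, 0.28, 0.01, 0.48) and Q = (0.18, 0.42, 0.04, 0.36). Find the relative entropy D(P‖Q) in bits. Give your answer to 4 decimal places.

D(P‖Q) = Σ p·log₂(p/q).
  0.23·log₂(0.23/0.18) = 0.08134
  0.28·log₂(0.28/0.42) = -0.16379
  0.01·log₂(0.01/0.04) = -0.02000
  0.48·log₂(0.48/0.36) = 0.19922
D(P‖Q) = 0.0968 bits.

0.0968 bits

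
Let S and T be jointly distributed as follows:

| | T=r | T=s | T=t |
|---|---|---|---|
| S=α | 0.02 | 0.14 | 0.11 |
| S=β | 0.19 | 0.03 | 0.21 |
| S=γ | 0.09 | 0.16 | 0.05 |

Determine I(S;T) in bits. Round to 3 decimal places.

0.242 bits

Marginals: p(S) = (0.2700, 0.4300, 0.3000), p(T) = (0.3000, 0.3300, 0.3700).
I(S;T) = H(S) + H(T) − H(S,T).
H(S) = 1.5547, H(T) = 1.5796, H(S,T) = 2.8919.
I(S;T) = 1.5547 + 1.5796 − 2.8919 = 0.242 bits.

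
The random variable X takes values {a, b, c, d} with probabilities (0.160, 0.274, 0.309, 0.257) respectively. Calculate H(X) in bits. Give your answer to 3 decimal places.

H(X) = −Σ p·log₂ p.
  −(0.160)·log₂(0.160) = 0.4230
  −(0.274)·log₂(0.274) = 0.5118
  −(0.309)·log₂(0.309) = 0.5235
  −(0.257)·log₂(0.257) = 0.5038
Sum: 0.4230 + 0.5118 + 0.5235 + 0.5038 = 1.962 bits.

1.962 bits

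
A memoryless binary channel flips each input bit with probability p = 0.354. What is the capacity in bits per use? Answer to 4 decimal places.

Binary symmetric channel: C = 1 − h₂(ε) where h₂ is the binary entropy function.
h₂(0.354) = −0.354·log₂0.354 − 0.646·log₂0.646 = 0.9376.
C = 1 − 0.9376 = 0.0624 bits per channel use.

0.0624 bits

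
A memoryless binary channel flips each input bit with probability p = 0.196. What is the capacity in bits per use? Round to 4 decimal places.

Binary symmetric channel: C = 1 − h₂(ε) where h₂ is the binary entropy function.
h₂(0.196) = −0.196·log₂0.196 − 0.804·log₂0.804 = 0.7139.
C = 1 − 0.7139 = 0.2861 bits per channel use.

0.2861 bits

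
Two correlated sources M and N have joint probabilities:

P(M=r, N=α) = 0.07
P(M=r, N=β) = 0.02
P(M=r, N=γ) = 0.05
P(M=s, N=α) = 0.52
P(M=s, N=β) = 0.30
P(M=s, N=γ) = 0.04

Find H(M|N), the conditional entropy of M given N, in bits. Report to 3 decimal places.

0.507 bits

Marginals: p(M) = (0.1400, 0.8600), p(N) = (0.5900, 0.3200, 0.0900).
H(M|N) = Σ p(N) · H(M|N=·).
  N=α: p=0.5900, H(M|N=α) = 0.5255
  N=β: p=0.3200, H(M|N=β) = 0.3373
  N=γ: p=0.0900, H(M|N=γ) = 0.9911
Weighted sum = 0.507 bits.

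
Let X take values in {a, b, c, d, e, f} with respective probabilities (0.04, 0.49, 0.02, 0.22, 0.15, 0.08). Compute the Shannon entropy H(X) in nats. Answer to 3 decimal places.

H(X) = −Σ p·ln p.
  −(0.04)·ln(0.04) = 0.1288
  −(0.49)·ln(0.49) = 0.3495
  −(0.02)·ln(0.02) = 0.0782
  −(0.22)·ln(0.22) = 0.3331
  −(0.15)·ln(0.15) = 0.2846
  −(0.08)·ln(0.08) = 0.2021
Sum: 0.1288 + 0.3495 + 0.0782 + 0.3331 + 0.2846 + 0.2021 = 1.376 nats.

1.376 nats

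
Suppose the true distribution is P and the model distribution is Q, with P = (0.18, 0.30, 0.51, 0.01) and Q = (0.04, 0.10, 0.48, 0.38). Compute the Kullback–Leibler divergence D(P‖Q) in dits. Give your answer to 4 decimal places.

0.2583 dits

D(P‖Q) = Σ p·log₁₀(p/q).
  0.18·log₁₀(0.18/0.04) = 0.11758
  0.30·log₁₀(0.30/0.10) = 0.14314
  0.51·log₁₀(0.51/0.48) = 0.01343
  0.01·log₁₀(0.01/0.38) = -0.01580
D(P‖Q) = 0.2583 dits.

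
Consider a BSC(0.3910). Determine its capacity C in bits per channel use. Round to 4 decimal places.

Binary symmetric channel: C = 1 − h₂(ε) where h₂ is the binary entropy function.
h₂(0.3910) = −0.3910·log₂0.3910 − 0.6090·log₂0.6090 = 0.9654.
C = 1 − 0.9654 = 0.0346 bits per channel use.

0.0346 bits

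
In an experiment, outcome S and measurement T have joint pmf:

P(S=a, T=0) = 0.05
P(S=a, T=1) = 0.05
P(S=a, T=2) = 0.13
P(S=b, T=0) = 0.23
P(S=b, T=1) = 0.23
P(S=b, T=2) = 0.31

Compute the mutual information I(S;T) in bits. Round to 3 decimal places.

Marginals: p(S) = (0.2300, 0.7700), p(T) = (0.2800, 0.2800, 0.4400).
I(S;T) = Σ p(x,y)·log₂[p(x,y)/(p(x)p(y))].
  (a,0): 0.05·log₂(0.7764) = -0.0183
  (a,1): 0.05·log₂(0.7764) = -0.0183
  (a,2): 0.13·log₂(1.2846) = 0.0470
  (b,0): 0.23·log₂(1.0668) = 0.0215
  (b,1): 0.23·log₂(1.0668) = 0.0215
  (b,2): 0.31·log₂(0.9150) = -0.0397
Sum = 0.014 bits.

0.014 bits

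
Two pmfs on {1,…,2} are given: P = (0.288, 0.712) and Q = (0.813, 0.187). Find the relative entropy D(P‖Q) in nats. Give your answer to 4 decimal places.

0.6530 nats

D(P‖Q) = Σ p·ln(p/q).
  0.288·ln(0.288/0.813) = -0.29888
  0.712·ln(0.712/0.187) = 0.95192
D(P‖Q) = 0.6530 nats.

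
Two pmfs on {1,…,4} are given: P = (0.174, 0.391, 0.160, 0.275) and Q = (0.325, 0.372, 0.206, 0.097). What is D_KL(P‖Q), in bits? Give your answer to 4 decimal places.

D(P‖Q) = Σ p·log₂(p/q).
  0.174·log₂(0.174/0.325) = -0.15684
  0.391·log₂(0.391/0.372) = 0.02810
  0.160·log₂(0.160/0.206) = -0.05833
  0.275·log₂(0.275/0.097) = 0.41343
D(P‖Q) = 0.2264 bits.

0.2264 bits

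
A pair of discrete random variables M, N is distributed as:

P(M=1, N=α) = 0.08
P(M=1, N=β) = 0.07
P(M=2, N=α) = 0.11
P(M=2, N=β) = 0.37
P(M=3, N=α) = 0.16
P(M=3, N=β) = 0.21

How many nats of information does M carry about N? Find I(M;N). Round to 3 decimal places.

0.032 nats

Marginals: p(M) = (0.1500, 0.4800, 0.3700), p(N) = (0.3500, 0.6500).
I(M;N) = H(M) + H(N) − H(M,N).
H(M) = 1.0047, H(N) = 0.6474, H(M,N) = 1.6198.
I(M;N) = 1.0047 + 0.6474 − 1.6198 = 0.032 nats.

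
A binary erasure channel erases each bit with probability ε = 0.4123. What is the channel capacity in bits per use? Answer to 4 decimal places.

Binary erasure channel: capacity C = 1 − ε.
C = 1 − 0.4123 = 0.5877 bits per channel use.

0.5877 bits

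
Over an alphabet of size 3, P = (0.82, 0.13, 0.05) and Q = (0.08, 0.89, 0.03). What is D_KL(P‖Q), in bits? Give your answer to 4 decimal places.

2.4293 bits

D(P‖Q) = Σ p·log₂(p/q).
  0.82·log₂(0.82/0.08) = 2.75319
  0.13·log₂(0.13/0.89) = -0.36079
  0.05·log₂(0.05/0.03) = 0.03685
D(P‖Q) = 2.4293 bits.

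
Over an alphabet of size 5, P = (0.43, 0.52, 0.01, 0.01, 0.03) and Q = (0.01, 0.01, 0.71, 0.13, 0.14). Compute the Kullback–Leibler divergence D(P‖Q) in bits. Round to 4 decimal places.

D(P‖Q) = Σ p·log₂(p/q).
  0.43·log₂(0.43/0.01) = 2.33329
  0.52·log₂(0.52/0.01) = 2.96423
  0.01·log₂(0.01/0.71) = -0.06150
  0.01·log₂(0.01/0.13) = -0.03700
  0.03·log₂(0.03/0.14) = -0.06667
D(P‖Q) = 5.1323 bits.

5.1323 bits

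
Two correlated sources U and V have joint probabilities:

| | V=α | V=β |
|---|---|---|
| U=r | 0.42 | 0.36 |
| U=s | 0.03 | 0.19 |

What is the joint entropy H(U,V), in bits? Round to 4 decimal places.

H(U,V) = −Σ p(x,y)·log₂ p(x,y) over all 4 cells.
  cell (r,α): −0.42·log₂0.42 = 0.52565
  cell (r,β): −0.36·log₂0.36 = 0.53062
  cell (s,α): −0.03·log₂0.03 = 0.15177
  cell (s,β): −0.19·log₂0.19 = 0.45523
Sum = 1.6633 bits.

1.6633 bits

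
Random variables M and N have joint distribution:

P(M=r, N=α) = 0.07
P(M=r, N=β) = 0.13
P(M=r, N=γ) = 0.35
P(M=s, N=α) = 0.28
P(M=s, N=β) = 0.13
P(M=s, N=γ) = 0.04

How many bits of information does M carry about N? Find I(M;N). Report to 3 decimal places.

0.294 bits

Marginals: p(M) = (0.5500, 0.4500), p(N) = (0.3500, 0.2600, 0.3900).
I(M;N) = H(M) + H(N) − H(M,N).
H(M) = 0.9928, H(N) = 1.5652, H(M,N) = 2.2639.
I(M;N) = 0.9928 + 1.5652 − 2.2639 = 0.294 bits.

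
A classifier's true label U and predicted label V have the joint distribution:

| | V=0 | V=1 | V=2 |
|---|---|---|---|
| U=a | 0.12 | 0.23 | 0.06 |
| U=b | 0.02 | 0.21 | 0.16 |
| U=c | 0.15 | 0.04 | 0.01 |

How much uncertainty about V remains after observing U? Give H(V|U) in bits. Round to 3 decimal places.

Marginals: p(U) = (0.4100, 0.3900, 0.2000), p(V) = (0.2900, 0.4800, 0.2300).
H(V|U) = Σ p(U) · H(V|U=·).
  U=a: p=0.4100, H(V|U=a) = 1.3924
  U=b: p=0.3900, H(V|U=b) = 1.2280
  U=c: p=0.2000, H(V|U=c) = 0.9918
Weighted sum = 1.248 bits.

1.248 bits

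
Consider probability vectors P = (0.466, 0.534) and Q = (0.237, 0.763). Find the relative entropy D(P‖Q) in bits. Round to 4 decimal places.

0.1796 bits

D(P‖Q) = Σ p·log₂(p/q).
  0.466·log₂(0.466/0.237) = 0.45456
  0.534·log₂(0.534/0.763) = -0.27493
D(P‖Q) = 0.1796 bits.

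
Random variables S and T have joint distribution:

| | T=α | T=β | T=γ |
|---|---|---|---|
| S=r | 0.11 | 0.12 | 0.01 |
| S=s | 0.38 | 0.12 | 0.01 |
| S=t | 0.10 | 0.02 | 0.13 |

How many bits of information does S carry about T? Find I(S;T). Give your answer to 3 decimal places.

0.279 bits

Marginals: p(S) = (0.2400, 0.5100, 0.2500), p(T) = (0.5900, 0.2600, 0.1500).
I(S;T) = H(S) + H(T) − H(S,T).
H(S) = 1.4896, H(T) = 1.3649, H(S,T) = 2.5755.
I(S;T) = 1.4896 + 1.3649 − 2.5755 = 0.279 bits.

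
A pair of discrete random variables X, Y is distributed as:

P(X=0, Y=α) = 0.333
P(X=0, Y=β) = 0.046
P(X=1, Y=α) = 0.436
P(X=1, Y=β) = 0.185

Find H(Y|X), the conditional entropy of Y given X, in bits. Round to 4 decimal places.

Chain rule: H(Y|X) = H(X,Y) − H(X).
Marginals: p(X) = (0.3790, 0.6210), p(Y) = (0.7690, 0.2310).
H(X,Y) = 1.7051 bits; H(X) = 0.9573 bits.
H(Y|X) = 1.7051 − 0.9573 = 0.7478 bits.

0.7478 bits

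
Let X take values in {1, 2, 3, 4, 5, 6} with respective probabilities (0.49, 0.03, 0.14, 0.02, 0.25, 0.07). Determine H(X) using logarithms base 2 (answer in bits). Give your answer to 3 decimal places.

1.935 bits

H(X) = −Σ p·log₂ p.
  −(0.49)·log₂(0.49) = 0.5043
  −(0.03)·log₂(0.03) = 0.1518
  −(0.14)·log₂(0.14) = 0.3971
  −(0.02)·log₂(0.02) = 0.1129
  −(0.25)·log₂(0.25) = 0.5000
  −(0.07)·log₂(0.07) = 0.2686
Sum: 0.5043 + 0.1518 + 0.3971 + 0.1129 + 0.5000 + 0.2686 = 1.935 bits.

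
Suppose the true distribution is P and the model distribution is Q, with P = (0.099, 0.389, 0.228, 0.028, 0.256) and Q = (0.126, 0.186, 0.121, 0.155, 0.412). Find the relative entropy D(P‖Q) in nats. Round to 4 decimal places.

0.2379 nats

D(P‖Q) = Σ p·ln(p/q).
  0.099·ln(0.099/0.126) = -0.02388
  0.389·ln(0.389/0.186) = 0.28702
  0.228·ln(0.228/0.121) = 0.14445
  0.028·ln(0.028/0.155) = -0.04791
  0.256·ln(0.256/0.412) = -0.12182
D(P‖Q) = 0.2379 nats.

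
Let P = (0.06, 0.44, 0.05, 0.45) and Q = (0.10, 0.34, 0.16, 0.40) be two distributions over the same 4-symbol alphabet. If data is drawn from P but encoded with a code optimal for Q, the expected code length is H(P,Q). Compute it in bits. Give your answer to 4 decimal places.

H(P,Q) = −Σ p·log₂ q.
  −0.06·log₂(0.10) = 0.19932
  −0.44·log₂(0.34) = 0.68481
  −0.05·log₂(0.16) = 0.13219
  −0.45·log₂(0.40) = 0.59487
H(P,Q) = 1.6112 bits.

1.6112 bits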